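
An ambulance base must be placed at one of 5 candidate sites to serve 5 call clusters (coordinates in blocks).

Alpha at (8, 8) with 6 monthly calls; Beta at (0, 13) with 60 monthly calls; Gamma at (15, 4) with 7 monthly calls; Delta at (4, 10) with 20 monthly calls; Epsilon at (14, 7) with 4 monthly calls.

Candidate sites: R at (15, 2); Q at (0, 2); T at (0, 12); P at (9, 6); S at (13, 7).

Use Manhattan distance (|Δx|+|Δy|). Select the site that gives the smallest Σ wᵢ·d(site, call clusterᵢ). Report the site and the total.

Total weighted distance at each candidate:
  R (15, 2): total = 2056
  Q (0, 2): total = 1179
  T (0, 12): total = 489
  P (9, 6): total = 1238
  S (13, 7): total = 1455
Minimum is at T with total 489 blocks.

T, total 489 blocks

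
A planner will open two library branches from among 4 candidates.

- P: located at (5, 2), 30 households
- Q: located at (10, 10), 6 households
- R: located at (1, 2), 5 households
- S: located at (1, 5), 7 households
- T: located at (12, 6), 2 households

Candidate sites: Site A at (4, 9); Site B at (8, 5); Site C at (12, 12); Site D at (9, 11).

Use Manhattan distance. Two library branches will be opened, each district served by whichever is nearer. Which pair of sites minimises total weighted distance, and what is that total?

Evaluate every pair (each demand assigned to the nearer of the two):
  {Site B, Site D}: total = 301
  {Site B, Site C}: total = 313
  {Site A, Site B}: total = 331
  {Site A, Site D}: total = 367
  {Site A, Site C}: total = 375
  {Site C, Site D}: total = 597
Best pair: {Site B, Site D} with total 301.

{Site B, Site D}, total 301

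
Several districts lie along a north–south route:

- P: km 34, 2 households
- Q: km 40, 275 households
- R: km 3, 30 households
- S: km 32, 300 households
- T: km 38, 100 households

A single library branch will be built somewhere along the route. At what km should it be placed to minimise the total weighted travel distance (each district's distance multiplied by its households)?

For a sum of weighted absolute distances on a line, the optimum is the weighted median (not the mean). Total weight W = 707; half-weight = 353.5.
Sort by position and accumulate weight:
  km 3 (R, w=30) → cum 30
  km 32 (S, w=300) → cum 330
  km 34 (P, w=2) → cum 332
  km 38 (T, w=100) → cum 432  ≥ 353.5 → median here
  km 40 (Q, w=275) → cum 707
Optimal location: km 38.

x = 38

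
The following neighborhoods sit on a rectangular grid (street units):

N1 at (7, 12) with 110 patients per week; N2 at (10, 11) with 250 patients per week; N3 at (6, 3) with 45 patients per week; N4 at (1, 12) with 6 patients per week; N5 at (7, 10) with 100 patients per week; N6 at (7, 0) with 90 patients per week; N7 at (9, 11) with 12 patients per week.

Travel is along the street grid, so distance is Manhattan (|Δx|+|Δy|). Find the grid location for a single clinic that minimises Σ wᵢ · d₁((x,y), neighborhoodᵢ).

Manhattan distance separates: Σwᵢ(|x−xᵢ|+|y−yᵢ|) = Σwᵢ|x−xᵢ| + Σwᵢ|y−yᵢ|, so x and y are optimised independently as 1-D weighted medians.
Total weight W = 613; half = 306.5.
x-coordinate, sorted with cumulative weight:
  x=1 (N4, w=6) cum 6
  x=6 (N3, w=45) cum 51
  x=7 (N1, w=110) cum 161
  x=7 (N5, w=100) cum 261
  x=7 (N6, w=90) cum 351  ← median
  x=9 (N7, w=12) cum 363
  x=10 (N2, w=250) cum 613
⇒ x* = 7
y-coordinate, sorted with cumulative weight:
  y=0 (N6, w=90) cum 90
  y=3 (N3, w=45) cum 135
  y=10 (N5, w=100) cum 235
  y=11 (N2, w=250) cum 485  ← median
  y=11 (N7, w=12) cum 497
  y=12 (N1, w=110) cum 607
  y=12 (N4, w=6) cum 613
⇒ y* = 11

(7, 11)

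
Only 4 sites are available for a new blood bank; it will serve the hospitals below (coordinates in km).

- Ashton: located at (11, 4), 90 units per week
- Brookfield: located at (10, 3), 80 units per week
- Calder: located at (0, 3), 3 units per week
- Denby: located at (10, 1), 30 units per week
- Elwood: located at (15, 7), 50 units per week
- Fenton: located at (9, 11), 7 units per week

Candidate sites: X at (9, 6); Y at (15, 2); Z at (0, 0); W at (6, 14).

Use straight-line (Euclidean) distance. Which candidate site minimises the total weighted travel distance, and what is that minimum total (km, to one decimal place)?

X, total 1028.1 km

Total weighted distance at each candidate:
  X (9, 6): total = 1028.1
  Y (15, 2): total = 1334.2
  Z (0, 0): total = 3126.3
  W (6, 14): total = 2988.0
Minimum is at X with total 1028.1 km.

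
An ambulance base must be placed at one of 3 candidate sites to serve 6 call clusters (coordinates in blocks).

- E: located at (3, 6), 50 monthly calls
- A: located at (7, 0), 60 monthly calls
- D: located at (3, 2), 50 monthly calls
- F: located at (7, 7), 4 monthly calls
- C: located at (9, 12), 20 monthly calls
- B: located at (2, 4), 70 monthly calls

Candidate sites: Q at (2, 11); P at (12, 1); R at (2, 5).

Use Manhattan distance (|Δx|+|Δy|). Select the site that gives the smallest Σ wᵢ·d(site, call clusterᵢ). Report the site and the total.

Total weighted distance at each candidate:
  Q (2, 11): total = 2446
  P (12, 1): total = 2794
  R (2, 5): total = 1278
Minimum is at R with total 1278 blocks.

R, total 1278 blocks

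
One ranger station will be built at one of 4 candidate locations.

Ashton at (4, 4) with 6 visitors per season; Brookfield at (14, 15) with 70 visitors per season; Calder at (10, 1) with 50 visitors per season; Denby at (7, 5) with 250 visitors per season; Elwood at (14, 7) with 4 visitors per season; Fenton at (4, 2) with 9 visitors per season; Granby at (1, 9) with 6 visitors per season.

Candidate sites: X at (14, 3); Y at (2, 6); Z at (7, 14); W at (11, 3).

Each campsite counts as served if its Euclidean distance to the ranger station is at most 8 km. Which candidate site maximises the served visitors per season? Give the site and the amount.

Coverage radius r = 8 km; a point is covered iff (Δx)²+(Δy)² ≤ 8² = 64.
  X (14, 3): covers {Calder, Denby, Elwood} → 304
  Y (2, 6): covers {Ashton, Denby, Fenton, Granby} → 271
  Z (7, 14): covers {Brookfield, Granby} → 76
  W (11, 3): covers {Ashton, Calder, Denby, Elwood, Fenton} → 319
Maximum coverage at W: 319 visitors per season.

W, covering 319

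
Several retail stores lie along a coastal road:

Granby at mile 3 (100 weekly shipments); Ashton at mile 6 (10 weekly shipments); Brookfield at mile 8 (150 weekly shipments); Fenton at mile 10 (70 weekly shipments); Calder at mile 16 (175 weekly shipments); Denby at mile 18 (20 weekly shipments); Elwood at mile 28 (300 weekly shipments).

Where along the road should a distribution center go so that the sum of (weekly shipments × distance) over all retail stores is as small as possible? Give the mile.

For a sum of weighted absolute distances on a line, the optimum is the weighted median (not the mean). Total weight W = 825; half-weight = 412.5.
Sort by position and accumulate weight:
  mile 3 (Granby, w=100) → cum 100
  mile 6 (Ashton, w=10) → cum 110
  mile 8 (Brookfield, w=150) → cum 260
  mile 10 (Fenton, w=70) → cum 330
  mile 16 (Calder, w=175) → cum 505  ≥ 412.5 → median here
  mile 18 (Denby, w=20) → cum 525
  mile 28 (Elwood, w=300) → cum 825
Optimal location: mile 16.

x = 16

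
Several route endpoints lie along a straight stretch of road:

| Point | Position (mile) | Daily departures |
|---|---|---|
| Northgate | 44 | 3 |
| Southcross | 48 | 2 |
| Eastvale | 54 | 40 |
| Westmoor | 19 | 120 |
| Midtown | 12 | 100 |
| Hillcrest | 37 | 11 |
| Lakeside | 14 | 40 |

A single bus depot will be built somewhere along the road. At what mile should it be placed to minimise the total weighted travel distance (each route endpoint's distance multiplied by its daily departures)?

x = 19

For a sum of weighted absolute distances on a line, the optimum is the weighted median (not the mean). Total weight W = 316; half-weight = 158.
Sort by position and accumulate weight:
  mile 12 (Midtown, w=100) → cum 100
  mile 14 (Lakeside, w=40) → cum 140
  mile 19 (Westmoor, w=120) → cum 260  ≥ 158 → median here
  mile 37 (Hillcrest, w=11) → cum 271
  mile 44 (Northgate, w=3) → cum 274
  mile 48 (Southcross, w=2) → cum 276
  mile 54 (Eastvale, w=40) → cum 316
Optimal location: mile 19.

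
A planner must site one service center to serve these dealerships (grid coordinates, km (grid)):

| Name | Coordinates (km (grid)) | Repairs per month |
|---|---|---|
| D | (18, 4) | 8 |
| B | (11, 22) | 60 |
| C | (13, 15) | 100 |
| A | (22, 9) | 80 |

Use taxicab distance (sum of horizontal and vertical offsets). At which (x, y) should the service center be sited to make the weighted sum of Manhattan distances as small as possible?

Manhattan distance separates: Σwᵢ(|x−xᵢ|+|y−yᵢ|) = Σwᵢ|x−xᵢ| + Σwᵢ|y−yᵢ|, so x and y are optimised independently as 1-D weighted medians.
Total weight W = 248; half = 124.
x-coordinate, sorted with cumulative weight:
  x=11 (B, w=60) cum 60
  x=13 (C, w=100) cum 160  ← median
  x=18 (D, w=8) cum 168
  x=22 (A, w=80) cum 248
⇒ x* = 13
y-coordinate, sorted with cumulative weight:
  y=4 (D, w=8) cum 8
  y=9 (A, w=80) cum 88
  y=15 (C, w=100) cum 188  ← median
  y=22 (B, w=60) cum 248
⇒ y* = 15

(13, 15)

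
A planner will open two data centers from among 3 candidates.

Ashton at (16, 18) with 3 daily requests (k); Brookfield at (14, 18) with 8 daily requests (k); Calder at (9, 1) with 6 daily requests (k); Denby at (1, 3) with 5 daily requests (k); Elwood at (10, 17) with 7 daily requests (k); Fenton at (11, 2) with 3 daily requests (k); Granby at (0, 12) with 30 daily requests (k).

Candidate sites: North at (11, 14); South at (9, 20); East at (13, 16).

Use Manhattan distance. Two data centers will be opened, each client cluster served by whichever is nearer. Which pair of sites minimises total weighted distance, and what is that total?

{North, East}, total 688

Evaluate every pair (each demand assigned to the nearer of the two):
  {North, East}: total = 688
  {North, South}: total = 732
  {South, East}: total = 864
Best pair: {North, East} with total 688.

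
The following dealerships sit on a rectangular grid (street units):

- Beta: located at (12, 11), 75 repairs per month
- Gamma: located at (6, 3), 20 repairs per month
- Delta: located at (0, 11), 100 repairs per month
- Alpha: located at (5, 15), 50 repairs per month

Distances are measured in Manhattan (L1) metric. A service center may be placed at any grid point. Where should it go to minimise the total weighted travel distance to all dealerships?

Manhattan distance separates: Σwᵢ(|x−xᵢ|+|y−yᵢ|) = Σwᵢ|x−xᵢ| + Σwᵢ|y−yᵢ|, so x and y are optimised independently as 1-D weighted medians.
Total weight W = 245; half = 122.5.
x-coordinate, sorted with cumulative weight:
  x=0 (Delta, w=100) cum 100
  x=5 (Alpha, w=50) cum 150  ← median
  x=6 (Gamma, w=20) cum 170
  x=12 (Beta, w=75) cum 245
⇒ x* = 5
y-coordinate, sorted with cumulative weight:
  y=3 (Gamma, w=20) cum 20
  y=11 (Beta, w=75) cum 95
  y=11 (Delta, w=100) cum 195  ← median
  y=15 (Alpha, w=50) cum 245
⇒ y* = 11

(5, 11)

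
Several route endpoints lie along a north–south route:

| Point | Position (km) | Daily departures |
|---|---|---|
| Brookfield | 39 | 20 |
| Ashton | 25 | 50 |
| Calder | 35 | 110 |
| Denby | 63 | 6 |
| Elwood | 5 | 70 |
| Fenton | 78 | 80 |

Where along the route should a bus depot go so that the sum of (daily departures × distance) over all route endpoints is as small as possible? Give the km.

For a sum of weighted absolute distances on a line, the optimum is the weighted median (not the mean). Total weight W = 336; half-weight = 168.
Sort by position and accumulate weight:
  km 5 (Elwood, w=70) → cum 70
  km 25 (Ashton, w=50) → cum 120
  km 35 (Calder, w=110) → cum 230  ≥ 168 → median here
  km 39 (Brookfield, w=20) → cum 250
  km 63 (Denby, w=6) → cum 256
  km 78 (Fenton, w=80) → cum 336
Optimal location: km 35.

x = 35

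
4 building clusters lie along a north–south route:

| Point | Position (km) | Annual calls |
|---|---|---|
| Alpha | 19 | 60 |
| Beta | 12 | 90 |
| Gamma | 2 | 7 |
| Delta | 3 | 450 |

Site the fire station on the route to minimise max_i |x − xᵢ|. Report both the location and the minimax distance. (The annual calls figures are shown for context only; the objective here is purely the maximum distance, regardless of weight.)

location 10.5, max distance 8.5

The 1-center on a line is the midpoint of the two extreme points: leftmost at 2, rightmost at 19.
Optimal location = (2 + 19)/2 = 10.5; maximum distance = (19 − 2)/2 = 8.5.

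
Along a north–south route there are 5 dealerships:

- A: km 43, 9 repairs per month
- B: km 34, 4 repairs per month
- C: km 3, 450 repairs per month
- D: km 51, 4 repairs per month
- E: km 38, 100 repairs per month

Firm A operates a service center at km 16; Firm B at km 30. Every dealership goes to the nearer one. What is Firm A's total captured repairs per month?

450

The indifferent point is the midpoint (16+30)/2 = 23; dealerships left of it (closer to Firm A at 16) go to Firm A, those right go to Firm B.
  C at 3 (w=450) → Firm A
  B at 34 (w=4) → Firm B
  E at 38 (w=100) → Firm B
  A at 43 (w=9) → Firm B
  D at 51 (w=4) → Firm B
Firm A captures 450; Firm B captures 117.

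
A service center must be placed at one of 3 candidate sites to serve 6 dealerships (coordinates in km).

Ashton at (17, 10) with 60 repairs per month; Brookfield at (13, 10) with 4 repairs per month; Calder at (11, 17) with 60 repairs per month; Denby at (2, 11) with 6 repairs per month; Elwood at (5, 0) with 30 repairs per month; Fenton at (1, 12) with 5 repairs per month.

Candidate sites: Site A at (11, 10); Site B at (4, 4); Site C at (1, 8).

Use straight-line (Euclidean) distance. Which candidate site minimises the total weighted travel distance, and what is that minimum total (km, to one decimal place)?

Site A, total 1243.2 km

Total weighted distance at each candidate:
  Site A (11, 10): total = 1243.2
  Site B (4, 4): total = 1998.3
  Site C (1, 8): total = 2130.7
Minimum is at Site A with total 1243.2 km.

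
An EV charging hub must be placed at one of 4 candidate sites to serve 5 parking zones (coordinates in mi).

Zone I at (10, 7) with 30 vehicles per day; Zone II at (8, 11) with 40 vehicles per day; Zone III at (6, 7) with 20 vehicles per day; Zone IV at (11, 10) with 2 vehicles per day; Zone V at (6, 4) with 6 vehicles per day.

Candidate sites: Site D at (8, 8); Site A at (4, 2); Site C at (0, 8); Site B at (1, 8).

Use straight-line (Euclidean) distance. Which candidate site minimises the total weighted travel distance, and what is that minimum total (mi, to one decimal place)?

Total weighted distance at each candidate:
  Site D (8, 8): total = 265.8
  Site A (4, 2): total = 774.2
  Site C (0, 8): total = 830.5
  Site B (1, 8): total = 737.1
Minimum is at Site D with total 265.8 mi.

Site D, total 265.8 mi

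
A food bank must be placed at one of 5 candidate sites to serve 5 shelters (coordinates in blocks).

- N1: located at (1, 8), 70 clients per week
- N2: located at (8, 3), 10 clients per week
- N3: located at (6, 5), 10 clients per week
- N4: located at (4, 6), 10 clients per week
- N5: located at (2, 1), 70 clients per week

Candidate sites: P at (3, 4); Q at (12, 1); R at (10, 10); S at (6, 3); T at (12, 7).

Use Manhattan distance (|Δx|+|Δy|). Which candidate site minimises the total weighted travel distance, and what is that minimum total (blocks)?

Total weighted distance at each candidate:
  P (3, 4): total = 830
  Q (12, 1): total = 2250
  R (10, 10): total = 2240
  S (6, 3): total = 1210
  T (12, 7): total = 2210
Minimum is at P with total 830 blocks.

P, total 830 blocks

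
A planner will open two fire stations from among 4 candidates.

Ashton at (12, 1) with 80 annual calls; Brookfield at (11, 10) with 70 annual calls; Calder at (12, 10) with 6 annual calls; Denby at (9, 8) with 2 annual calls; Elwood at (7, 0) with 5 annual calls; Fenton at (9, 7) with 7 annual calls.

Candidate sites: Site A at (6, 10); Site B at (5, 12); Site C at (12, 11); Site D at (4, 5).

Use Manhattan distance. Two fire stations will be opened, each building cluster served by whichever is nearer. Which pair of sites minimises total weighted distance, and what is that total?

{Site C, Site D}, total 1047

Evaluate every pair (each demand assigned to the nearer of the two):
  {Site C, Site D}: total = 1047
  {Site A, Site C}: total = 1053
  {Site B, Site C}: total = 1077
  {Site A, Site D}: total = 1438
  {Site B, Site D}: total = 1679
  {Site A, Site B}: total = 1693
Best pair: {Site C, Site D} with total 1047.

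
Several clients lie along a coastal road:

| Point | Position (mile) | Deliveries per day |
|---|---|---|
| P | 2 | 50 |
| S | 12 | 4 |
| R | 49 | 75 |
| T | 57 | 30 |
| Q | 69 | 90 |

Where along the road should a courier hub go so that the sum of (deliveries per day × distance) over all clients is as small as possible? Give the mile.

For a sum of weighted absolute distances on a line, the optimum is the weighted median (not the mean). Total weight W = 249; half-weight = 124.5.
Sort by position and accumulate weight:
  mile 2 (P, w=50) → cum 50
  mile 12 (S, w=4) → cum 54
  mile 49 (R, w=75) → cum 129  ≥ 124.5 → median here
  mile 57 (T, w=30) → cum 159
  mile 69 (Q, w=90) → cum 249
Optimal location: mile 49.

x = 49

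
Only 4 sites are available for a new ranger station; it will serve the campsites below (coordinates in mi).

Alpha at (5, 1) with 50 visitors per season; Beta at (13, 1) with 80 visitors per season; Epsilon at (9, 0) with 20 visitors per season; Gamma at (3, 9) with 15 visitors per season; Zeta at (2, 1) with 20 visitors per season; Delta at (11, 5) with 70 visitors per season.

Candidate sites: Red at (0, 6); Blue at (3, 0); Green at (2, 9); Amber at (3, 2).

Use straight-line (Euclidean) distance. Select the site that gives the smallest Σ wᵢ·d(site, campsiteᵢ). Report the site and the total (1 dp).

Total weighted distance at each candidate:
  Red (0, 6): total = 2628.7
  Blue (3, 0): total = 1859.5
  Green (2, 9): total = 2607.8
  Amber (3, 2): total = 1773.6
Minimum is at Amber with total 1773.6 mi.

Amber, total 1773.6 mi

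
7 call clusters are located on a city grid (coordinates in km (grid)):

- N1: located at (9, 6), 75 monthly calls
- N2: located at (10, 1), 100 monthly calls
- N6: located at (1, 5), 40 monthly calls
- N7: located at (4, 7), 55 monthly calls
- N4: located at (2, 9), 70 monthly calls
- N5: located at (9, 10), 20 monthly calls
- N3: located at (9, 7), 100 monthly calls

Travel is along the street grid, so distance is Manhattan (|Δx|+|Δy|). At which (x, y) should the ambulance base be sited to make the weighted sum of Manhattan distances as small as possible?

Manhattan distance separates: Σwᵢ(|x−xᵢ|+|y−yᵢ|) = Σwᵢ|x−xᵢ| + Σwᵢ|y−yᵢ|, so x and y are optimised independently as 1-D weighted medians.
Total weight W = 460; half = 230.
x-coordinate, sorted with cumulative weight:
  x=1 (N6, w=40) cum 40
  x=2 (N4, w=70) cum 110
  x=4 (N7, w=55) cum 165
  x=9 (N1, w=75) cum 240  ← median
  x=9 (N5, w=20) cum 260
  x=9 (N3, w=100) cum 360
  x=10 (N2, w=100) cum 460
⇒ x* = 9
y-coordinate, sorted with cumulative weight:
  y=1 (N2, w=100) cum 100
  y=5 (N6, w=40) cum 140
  y=6 (N1, w=75) cum 215
  y=7 (N7, w=55) cum 270  ← median
  y=7 (N3, w=100) cum 370
  y=9 (N4, w=70) cum 440
  y=10 (N5, w=20) cum 460
⇒ y* = 7

(9, 7)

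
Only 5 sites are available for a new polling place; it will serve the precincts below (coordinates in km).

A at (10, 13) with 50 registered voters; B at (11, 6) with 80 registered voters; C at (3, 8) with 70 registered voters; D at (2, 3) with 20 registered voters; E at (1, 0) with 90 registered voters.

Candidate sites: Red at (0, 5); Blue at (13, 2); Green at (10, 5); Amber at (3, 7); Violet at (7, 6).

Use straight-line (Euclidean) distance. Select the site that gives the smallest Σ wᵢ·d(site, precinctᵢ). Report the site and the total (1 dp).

Total weighted distance at each candidate:
  Red (0, 5): total = 2336.4
  Blue (13, 2): total = 3060.0
  Green (10, 5): total = 2137.8
  Amber (3, 7): total = 1913.6
  Violet (7, 6): total = 1894.1
Minimum is at Violet with total 1894.1 km.

Violet, total 1894.1 km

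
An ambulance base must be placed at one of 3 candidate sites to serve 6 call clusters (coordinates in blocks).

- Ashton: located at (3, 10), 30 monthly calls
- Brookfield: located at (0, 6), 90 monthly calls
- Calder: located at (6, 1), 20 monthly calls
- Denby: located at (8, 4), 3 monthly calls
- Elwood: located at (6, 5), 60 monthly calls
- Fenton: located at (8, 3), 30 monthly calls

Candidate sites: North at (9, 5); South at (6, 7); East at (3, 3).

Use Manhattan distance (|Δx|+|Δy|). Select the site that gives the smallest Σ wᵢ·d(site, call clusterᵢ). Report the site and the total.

South, total 1245 blocks

Total weighted distance at each candidate:
  North (9, 5): total = 1646
  South (6, 7): total = 1245
  East (3, 3): total = 1318
Minimum is at South with total 1245 blocks.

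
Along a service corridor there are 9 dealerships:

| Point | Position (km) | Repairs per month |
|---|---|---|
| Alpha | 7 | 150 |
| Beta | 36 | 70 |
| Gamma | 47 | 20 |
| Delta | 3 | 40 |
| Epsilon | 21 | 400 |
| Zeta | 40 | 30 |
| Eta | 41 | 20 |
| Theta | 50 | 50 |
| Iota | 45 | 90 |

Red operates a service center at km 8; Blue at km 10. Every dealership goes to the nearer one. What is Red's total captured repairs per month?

The indifferent point is the midpoint (8+10)/2 = 9; dealerships left of it (closer to Red at 8) go to Red, those right go to Blue.
  Delta at 3 (w=40) → Red
  Alpha at 7 (w=150) → Red
  Epsilon at 21 (w=400) → Blue
  Beta at 36 (w=70) → Blue
  Zeta at 40 (w=30) → Blue
  Eta at 41 (w=20) → Blue
  Iota at 45 (w=90) → Blue
  Gamma at 47 (w=20) → Blue
  Theta at 50 (w=50) → Blue
Red captures 190; Blue captures 680.

190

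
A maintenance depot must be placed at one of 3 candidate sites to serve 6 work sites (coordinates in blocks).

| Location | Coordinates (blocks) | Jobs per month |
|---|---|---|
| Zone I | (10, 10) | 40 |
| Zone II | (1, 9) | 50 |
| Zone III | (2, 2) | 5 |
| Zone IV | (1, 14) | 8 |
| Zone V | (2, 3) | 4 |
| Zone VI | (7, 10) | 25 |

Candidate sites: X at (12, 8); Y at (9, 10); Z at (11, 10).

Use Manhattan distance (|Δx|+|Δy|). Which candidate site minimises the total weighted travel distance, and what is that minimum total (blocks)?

Total weighted distance at each candidate:
  X (12, 8): total = 1211
  Y (9, 10): total = 767
  Z (11, 10): total = 951
Minimum is at Y with total 767 blocks.

Y, total 767 blocks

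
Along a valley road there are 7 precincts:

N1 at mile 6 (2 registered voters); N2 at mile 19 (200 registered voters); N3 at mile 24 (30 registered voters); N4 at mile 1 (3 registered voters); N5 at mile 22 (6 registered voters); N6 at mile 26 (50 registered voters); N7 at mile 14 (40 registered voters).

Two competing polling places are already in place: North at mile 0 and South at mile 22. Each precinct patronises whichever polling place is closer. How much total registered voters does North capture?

5

The indifferent point is the midpoint (0+22)/2 = 11; precincts left of it (closer to North at 0) go to North, those right go to South.
  N4 at 1 (w=3) → North
  N1 at 6 (w=2) → North
  N7 at 14 (w=40) → South
  N2 at 19 (w=200) → South
  N5 at 22 (w=6) → South
  N3 at 24 (w=30) → South
  N6 at 26 (w=50) → South
North captures 5; South captures 326.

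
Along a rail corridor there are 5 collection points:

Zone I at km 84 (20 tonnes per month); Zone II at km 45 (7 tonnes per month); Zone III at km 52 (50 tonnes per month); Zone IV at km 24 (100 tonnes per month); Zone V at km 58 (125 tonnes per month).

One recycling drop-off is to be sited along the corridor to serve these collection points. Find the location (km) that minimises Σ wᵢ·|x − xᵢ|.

x = 52

For a sum of weighted absolute distances on a line, the optimum is the weighted median (not the mean). Total weight W = 302; half-weight = 151.
Sort by position and accumulate weight:
  km 24 (Zone IV, w=100) → cum 100
  km 45 (Zone II, w=7) → cum 107
  km 52 (Zone III, w=50) → cum 157  ≥ 151 → median here
  km 58 (Zone V, w=125) → cum 282
  km 84 (Zone I, w=20) → cum 302
Optimal location: km 52.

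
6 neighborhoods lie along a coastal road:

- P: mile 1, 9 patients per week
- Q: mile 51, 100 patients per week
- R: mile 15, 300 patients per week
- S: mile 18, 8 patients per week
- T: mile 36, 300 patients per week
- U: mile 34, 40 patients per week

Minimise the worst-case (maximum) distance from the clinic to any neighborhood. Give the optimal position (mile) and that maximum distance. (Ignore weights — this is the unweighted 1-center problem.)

The 1-center on a line is the midpoint of the two extreme points: leftmost at 1, rightmost at 51.
Optimal location = (1 + 51)/2 = 26; maximum distance = (51 − 1)/2 = 25.

location 26, max distance 25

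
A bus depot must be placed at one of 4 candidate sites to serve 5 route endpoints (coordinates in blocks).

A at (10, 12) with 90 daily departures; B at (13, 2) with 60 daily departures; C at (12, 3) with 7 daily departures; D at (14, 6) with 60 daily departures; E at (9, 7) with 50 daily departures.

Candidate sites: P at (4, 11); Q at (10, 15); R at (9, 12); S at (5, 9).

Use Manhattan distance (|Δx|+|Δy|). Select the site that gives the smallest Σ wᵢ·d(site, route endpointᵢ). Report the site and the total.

R, total 1924 blocks

Total weighted distance at each candidate:
  P (4, 11): total = 3172
  Q (10, 15): total = 2558
  R (9, 12): total = 1924
  S (5, 9): total = 2731
Minimum is at R with total 1924 blocks.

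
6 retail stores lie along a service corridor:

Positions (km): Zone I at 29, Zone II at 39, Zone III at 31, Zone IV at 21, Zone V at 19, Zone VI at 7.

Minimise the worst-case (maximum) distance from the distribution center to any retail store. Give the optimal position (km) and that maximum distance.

The 1-center on a line is the midpoint of the two extreme points: leftmost at 7, rightmost at 39.
Optimal location = (7 + 39)/2 = 23; maximum distance = (39 − 7)/2 = 16.

location 23, max distance 16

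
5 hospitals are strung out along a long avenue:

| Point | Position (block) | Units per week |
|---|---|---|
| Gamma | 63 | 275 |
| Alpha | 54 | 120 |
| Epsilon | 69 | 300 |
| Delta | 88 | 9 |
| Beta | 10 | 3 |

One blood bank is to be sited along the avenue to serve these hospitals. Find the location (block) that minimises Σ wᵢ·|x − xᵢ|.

For a sum of weighted absolute distances on a line, the optimum is the weighted median (not the mean). Total weight W = 707; half-weight = 353.5.
Sort by position and accumulate weight:
  block 10 (Beta, w=3) → cum 3
  block 54 (Alpha, w=120) → cum 123
  block 63 (Gamma, w=275) → cum 398  ≥ 353.5 → median here
  block 69 (Epsilon, w=300) → cum 698
  block 88 (Delta, w=9) → cum 707
Optimal location: block 63.

x = 63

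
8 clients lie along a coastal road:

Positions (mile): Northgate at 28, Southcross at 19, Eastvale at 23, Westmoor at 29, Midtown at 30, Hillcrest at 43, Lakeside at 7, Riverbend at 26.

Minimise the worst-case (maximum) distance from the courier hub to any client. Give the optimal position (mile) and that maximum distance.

location 25, max distance 18

The 1-center on a line is the midpoint of the two extreme points: leftmost at 7, rightmost at 43.
Optimal location = (7 + 43)/2 = 25; maximum distance = (43 − 7)/2 = 18.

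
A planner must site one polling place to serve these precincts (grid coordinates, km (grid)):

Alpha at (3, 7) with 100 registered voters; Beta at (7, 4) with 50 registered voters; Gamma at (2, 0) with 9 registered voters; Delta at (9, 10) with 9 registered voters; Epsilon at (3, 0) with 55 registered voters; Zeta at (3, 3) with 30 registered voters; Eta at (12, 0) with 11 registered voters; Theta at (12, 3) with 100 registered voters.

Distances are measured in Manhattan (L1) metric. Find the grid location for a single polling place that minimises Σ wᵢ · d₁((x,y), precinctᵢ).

Manhattan distance separates: Σwᵢ(|x−xᵢ|+|y−yᵢ|) = Σwᵢ|x−xᵢ| + Σwᵢ|y−yᵢ|, so x and y are optimised independently as 1-D weighted medians.
Total weight W = 364; half = 182.
x-coordinate, sorted with cumulative weight:
  x=2 (Gamma, w=9) cum 9
  x=3 (Alpha, w=100) cum 109
  x=3 (Epsilon, w=55) cum 164
  x=3 (Zeta, w=30) cum 194  ← median
  x=7 (Beta, w=50) cum 244
  x=9 (Delta, w=9) cum 253
  x=12 (Eta, w=11) cum 264
  x=12 (Theta, w=100) cum 364
⇒ x* = 3
y-coordinate, sorted with cumulative weight:
  y=0 (Gamma, w=9) cum 9
  y=0 (Epsilon, w=55) cum 64
  y=0 (Eta, w=11) cum 75
  y=3 (Zeta, w=30) cum 105
  y=3 (Theta, w=100) cum 205  ← median
  y=4 (Beta, w=50) cum 255
  y=7 (Alpha, w=100) cum 355
  y=10 (Delta, w=9) cum 364
⇒ y* = 3

(3, 3)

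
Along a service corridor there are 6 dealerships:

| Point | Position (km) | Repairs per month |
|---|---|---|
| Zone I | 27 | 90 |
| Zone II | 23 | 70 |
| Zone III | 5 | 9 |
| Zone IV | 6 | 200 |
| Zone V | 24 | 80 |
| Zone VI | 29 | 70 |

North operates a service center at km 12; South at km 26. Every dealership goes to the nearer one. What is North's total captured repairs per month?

209

The indifferent point is the midpoint (12+26)/2 = 19; dealerships left of it (closer to North at 12) go to North, those right go to South.
  Zone III at 5 (w=9) → North
  Zone IV at 6 (w=200) → North
  Zone II at 23 (w=70) → South
  Zone V at 24 (w=80) → South
  Zone I at 27 (w=90) → South
  Zone VI at 29 (w=70) → South
North captures 209; South captures 310.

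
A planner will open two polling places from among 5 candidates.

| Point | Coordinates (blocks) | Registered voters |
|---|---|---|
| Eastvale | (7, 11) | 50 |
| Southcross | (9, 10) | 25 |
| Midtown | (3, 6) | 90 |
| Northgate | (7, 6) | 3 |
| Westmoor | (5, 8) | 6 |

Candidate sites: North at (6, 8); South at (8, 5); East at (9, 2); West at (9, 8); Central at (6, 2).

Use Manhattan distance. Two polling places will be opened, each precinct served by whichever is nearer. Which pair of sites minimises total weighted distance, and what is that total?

{North, West}, total 715

Evaluate every pair (each demand assigned to the nearer of the two):
  {North, West}: total = 715
  {North, South}: total = 787
  {North, East}: total = 790
  {North, Central}: total = 790
  {South, West}: total = 870
  {West, Central}: total = 966
  {East, West}: total = 1056
  {South, East}: total = 1082
  {South, Central}: total = 1082
  {East, Central}: total = 1387
Best pair: {North, West} with total 715.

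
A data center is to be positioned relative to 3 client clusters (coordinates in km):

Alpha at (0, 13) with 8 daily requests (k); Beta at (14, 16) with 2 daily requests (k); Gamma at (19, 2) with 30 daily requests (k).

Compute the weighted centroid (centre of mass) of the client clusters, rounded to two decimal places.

(14.95, 4.90)

The minimiser of Σwᵢ‖p−pᵢ‖² is the weighted centroid p* = (Σwᵢpᵢ)/(Σwᵢ).
Σwᵢ = 40.
Σwᵢxᵢ = 8·0 + 2·14 + 30·19 = 598.
Σwᵢyᵢ = 8·13 + 2·16 + 30·2 = 196.
x* = 598/40 = 14.95, y* = 196/40 = 4.90.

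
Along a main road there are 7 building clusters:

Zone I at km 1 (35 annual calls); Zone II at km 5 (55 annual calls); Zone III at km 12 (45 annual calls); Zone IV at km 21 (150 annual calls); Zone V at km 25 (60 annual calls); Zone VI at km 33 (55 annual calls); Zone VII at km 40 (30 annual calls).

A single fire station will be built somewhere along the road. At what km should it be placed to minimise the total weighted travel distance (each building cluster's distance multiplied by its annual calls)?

For a sum of weighted absolute distances on a line, the optimum is the weighted median (not the mean). Total weight W = 430; half-weight = 215.
Sort by position and accumulate weight:
  km 1 (Zone I, w=35) → cum 35
  km 5 (Zone II, w=55) → cum 90
  km 12 (Zone III, w=45) → cum 135
  km 21 (Zone IV, w=150) → cum 285  ≥ 215 → median here
  km 25 (Zone V, w=60) → cum 345
  km 33 (Zone VI, w=55) → cum 400
  km 40 (Zone VII, w=30) → cum 430
Optimal location: km 21.

x = 21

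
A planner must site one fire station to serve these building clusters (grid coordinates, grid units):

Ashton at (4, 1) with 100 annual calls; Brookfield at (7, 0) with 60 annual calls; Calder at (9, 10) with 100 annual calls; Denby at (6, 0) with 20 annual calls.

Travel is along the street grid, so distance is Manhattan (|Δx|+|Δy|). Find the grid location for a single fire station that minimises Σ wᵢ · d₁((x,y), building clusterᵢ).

Manhattan distance separates: Σwᵢ(|x−xᵢ|+|y−yᵢ|) = Σwᵢ|x−xᵢ| + Σwᵢ|y−yᵢ|, so x and y are optimised independently as 1-D weighted medians.
Total weight W = 280; half = 140.
x-coordinate, sorted with cumulative weight:
  x=4 (Ashton, w=100) cum 100
  x=6 (Denby, w=20) cum 120
  x=7 (Brookfield, w=60) cum 180  ← median
  x=9 (Calder, w=100) cum 280
⇒ x* = 7
y-coordinate, sorted with cumulative weight:
  y=0 (Brookfield, w=60) cum 60
  y=0 (Denby, w=20) cum 80
  y=1 (Ashton, w=100) cum 180  ← median
  y=10 (Calder, w=100) cum 280
⇒ y* = 1

(7, 1)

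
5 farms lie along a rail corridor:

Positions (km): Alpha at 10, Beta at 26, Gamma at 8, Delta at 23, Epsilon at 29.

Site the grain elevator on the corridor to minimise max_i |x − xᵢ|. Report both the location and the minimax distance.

The 1-center on a line is the midpoint of the two extreme points: leftmost at 8, rightmost at 29.
Optimal location = (8 + 29)/2 = 18.5; maximum distance = (29 − 8)/2 = 10.5.

location 18.5, max distance 10.5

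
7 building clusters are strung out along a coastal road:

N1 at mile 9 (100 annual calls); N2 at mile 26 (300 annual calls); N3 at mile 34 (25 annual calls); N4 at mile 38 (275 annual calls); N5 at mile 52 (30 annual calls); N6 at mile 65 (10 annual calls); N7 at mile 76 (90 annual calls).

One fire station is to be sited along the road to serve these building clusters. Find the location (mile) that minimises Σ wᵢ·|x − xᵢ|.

For a sum of weighted absolute distances on a line, the optimum is the weighted median (not the mean). Total weight W = 830; half-weight = 415.
Sort by position and accumulate weight:
  mile 9 (N1, w=100) → cum 100
  mile 26 (N2, w=300) → cum 400
  mile 34 (N3, w=25) → cum 425  ≥ 415 → median here
  mile 38 (N4, w=275) → cum 700
  mile 52 (N5, w=30) → cum 730
  mile 65 (N6, w=10) → cum 740
  mile 76 (N7, w=90) → cum 830
Optimal location: mile 34.

x = 34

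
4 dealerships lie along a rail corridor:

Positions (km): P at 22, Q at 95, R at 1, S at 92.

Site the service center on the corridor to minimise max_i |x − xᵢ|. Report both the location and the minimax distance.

location 48, max distance 47

The 1-center on a line is the midpoint of the two extreme points: leftmost at 1, rightmost at 95.
Optimal location = (1 + 95)/2 = 48; maximum distance = (95 − 1)/2 = 47.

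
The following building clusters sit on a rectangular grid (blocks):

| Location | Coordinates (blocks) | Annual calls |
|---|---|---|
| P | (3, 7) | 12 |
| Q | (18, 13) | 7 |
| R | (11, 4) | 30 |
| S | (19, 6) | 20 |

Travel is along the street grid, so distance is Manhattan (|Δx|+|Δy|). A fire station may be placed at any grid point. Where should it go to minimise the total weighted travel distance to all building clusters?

(11, 6)

Manhattan distance separates: Σwᵢ(|x−xᵢ|+|y−yᵢ|) = Σwᵢ|x−xᵢ| + Σwᵢ|y−yᵢ|, so x and y are optimised independently as 1-D weighted medians.
Total weight W = 69; half = 34.5.
x-coordinate, sorted with cumulative weight:
  x=3 (P, w=12) cum 12
  x=11 (R, w=30) cum 42  ← median
  x=18 (Q, w=7) cum 49
  x=19 (S, w=20) cum 69
⇒ x* = 11
y-coordinate, sorted with cumulative weight:
  y=4 (R, w=30) cum 30
  y=6 (S, w=20) cum 50  ← median
  y=7 (P, w=12) cum 62
  y=13 (Q, w=7) cum 69
⇒ y* = 6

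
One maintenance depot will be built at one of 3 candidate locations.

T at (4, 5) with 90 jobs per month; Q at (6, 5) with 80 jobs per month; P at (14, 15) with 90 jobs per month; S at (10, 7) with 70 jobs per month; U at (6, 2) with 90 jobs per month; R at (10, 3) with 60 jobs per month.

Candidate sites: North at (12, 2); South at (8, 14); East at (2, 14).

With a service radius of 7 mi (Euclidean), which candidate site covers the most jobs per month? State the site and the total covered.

Coverage radius r = 7 mi; a point is covered iff (Δx)²+(Δy)² ≤ 7² = 49.
  North (12, 2): covers {Q, S, U, R} → 300
  South (8, 14): covers {P} → 90
  East (2, 14): covers {none} → 0
Maximum coverage at North: 300 jobs per month.

North, covering 300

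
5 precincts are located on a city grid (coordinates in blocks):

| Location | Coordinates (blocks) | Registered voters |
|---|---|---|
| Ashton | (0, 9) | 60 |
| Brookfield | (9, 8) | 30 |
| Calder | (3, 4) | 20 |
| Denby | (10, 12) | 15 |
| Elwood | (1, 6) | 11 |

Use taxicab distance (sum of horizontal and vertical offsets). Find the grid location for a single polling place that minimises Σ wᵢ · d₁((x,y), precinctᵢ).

Manhattan distance separates: Σwᵢ(|x−xᵢ|+|y−yᵢ|) = Σwᵢ|x−xᵢ| + Σwᵢ|y−yᵢ|, so x and y are optimised independently as 1-D weighted medians.
Total weight W = 136; half = 68.
x-coordinate, sorted with cumulative weight:
  x=0 (Ashton, w=60) cum 60
  x=1 (Elwood, w=11) cum 71  ← median
  x=3 (Calder, w=20) cum 91
  x=9 (Brookfield, w=30) cum 121
  x=10 (Denby, w=15) cum 136
⇒ x* = 1
y-coordinate, sorted with cumulative weight:
  y=4 (Calder, w=20) cum 20
  y=6 (Elwood, w=11) cum 31
  y=8 (Brookfield, w=30) cum 61
  y=9 (Ashton, w=60) cum 121  ← median
  y=12 (Denby, w=15) cum 136
⇒ y* = 9

(1, 9)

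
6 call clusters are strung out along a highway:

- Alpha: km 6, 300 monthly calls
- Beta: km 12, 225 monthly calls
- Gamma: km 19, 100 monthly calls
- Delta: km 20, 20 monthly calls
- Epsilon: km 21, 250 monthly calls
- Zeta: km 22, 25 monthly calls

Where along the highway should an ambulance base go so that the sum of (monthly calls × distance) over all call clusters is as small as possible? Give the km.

x = 12

For a sum of weighted absolute distances on a line, the optimum is the weighted median (not the mean). Total weight W = 920; half-weight = 460.
Sort by position and accumulate weight:
  km 6 (Alpha, w=300) → cum 300
  km 12 (Beta, w=225) → cum 525  ≥ 460 → median here
  km 19 (Gamma, w=100) → cum 625
  km 20 (Delta, w=20) → cum 645
  km 21 (Epsilon, w=250) → cum 895
  km 22 (Zeta, w=25) → cum 920
Optimal location: km 12.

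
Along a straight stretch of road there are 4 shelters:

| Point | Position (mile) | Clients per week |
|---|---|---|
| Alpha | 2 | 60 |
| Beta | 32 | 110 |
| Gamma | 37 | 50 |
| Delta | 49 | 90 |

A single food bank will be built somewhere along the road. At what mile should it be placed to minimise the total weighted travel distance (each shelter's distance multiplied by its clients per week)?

x = 32

For a sum of weighted absolute distances on a line, the optimum is the weighted median (not the mean). Total weight W = 310; half-weight = 155.
Sort by position and accumulate weight:
  mile 2 (Alpha, w=60) → cum 60
  mile 32 (Beta, w=110) → cum 170  ≥ 155 → median here
  mile 37 (Gamma, w=50) → cum 220
  mile 49 (Delta, w=90) → cum 310
Optimal location: mile 32.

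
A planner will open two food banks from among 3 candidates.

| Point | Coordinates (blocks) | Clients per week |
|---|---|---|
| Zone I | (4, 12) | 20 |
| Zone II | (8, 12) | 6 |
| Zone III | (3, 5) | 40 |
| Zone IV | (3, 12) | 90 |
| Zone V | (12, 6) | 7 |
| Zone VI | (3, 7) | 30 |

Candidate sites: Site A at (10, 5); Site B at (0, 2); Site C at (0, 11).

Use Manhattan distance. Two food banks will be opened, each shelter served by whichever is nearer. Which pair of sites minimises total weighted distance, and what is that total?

Evaluate every pair (each demand assigned to the nearer of the two):
  {Site A, Site C}: total = 1025
  {Site B, Site C}: total = 1076
  {Site A, Site B}: total = 1985
Best pair: {Site A, Site C} with total 1025.

{Site A, Site C}, total 1025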